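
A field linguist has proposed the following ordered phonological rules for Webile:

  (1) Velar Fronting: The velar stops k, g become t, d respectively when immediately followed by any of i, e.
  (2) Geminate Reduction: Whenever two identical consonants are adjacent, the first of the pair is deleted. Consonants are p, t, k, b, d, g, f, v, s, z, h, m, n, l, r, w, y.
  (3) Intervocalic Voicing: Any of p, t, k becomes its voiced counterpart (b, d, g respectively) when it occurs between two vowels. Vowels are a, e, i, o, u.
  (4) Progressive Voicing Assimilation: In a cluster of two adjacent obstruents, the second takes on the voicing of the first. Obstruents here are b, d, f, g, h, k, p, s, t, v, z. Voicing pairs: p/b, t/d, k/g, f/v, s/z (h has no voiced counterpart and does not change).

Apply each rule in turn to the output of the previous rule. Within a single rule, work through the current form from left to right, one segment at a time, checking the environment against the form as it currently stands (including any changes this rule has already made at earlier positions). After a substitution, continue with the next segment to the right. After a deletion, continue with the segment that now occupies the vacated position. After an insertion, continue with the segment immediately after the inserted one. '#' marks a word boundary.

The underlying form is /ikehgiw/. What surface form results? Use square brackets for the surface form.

[idehtiw]

(1) Velar Fronting: [ikehgiw] → [itehdiw]
(2) Geminate Reduction: no change — [itehdiw]
(3) Intervocalic Voicing: [itehdiw] → [idehdiw]
(4) Progressive Voicing Assimilation: [idehdiw] → [idehtiw]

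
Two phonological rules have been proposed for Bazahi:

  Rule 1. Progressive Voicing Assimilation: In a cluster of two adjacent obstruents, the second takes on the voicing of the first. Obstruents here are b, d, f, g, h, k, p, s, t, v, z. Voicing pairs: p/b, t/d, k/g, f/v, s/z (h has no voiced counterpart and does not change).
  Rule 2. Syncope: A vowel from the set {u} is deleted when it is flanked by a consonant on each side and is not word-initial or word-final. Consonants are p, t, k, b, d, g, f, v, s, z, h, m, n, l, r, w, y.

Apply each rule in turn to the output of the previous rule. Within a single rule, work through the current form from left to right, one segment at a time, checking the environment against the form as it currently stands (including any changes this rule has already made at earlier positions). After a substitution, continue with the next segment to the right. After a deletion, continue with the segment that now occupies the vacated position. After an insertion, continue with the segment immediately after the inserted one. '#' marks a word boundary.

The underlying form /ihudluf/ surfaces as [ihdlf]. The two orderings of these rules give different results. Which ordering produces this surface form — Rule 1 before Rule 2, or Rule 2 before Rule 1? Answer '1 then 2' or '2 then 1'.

1 then 2

Order 1 then 2:
  1 Progressive Voicing Assimilation: no change — [ihudluf]
  2 Syncope: [ihudluf] → [ihdlf]
  result: [ihdlf]
Order 2 then 1:
  2 Syncope: [ihudluf] → [ihdlf]
  1 Progressive Voicing Assimilation: [ihdlf] → [ihtlf]
  result: [ihtlf]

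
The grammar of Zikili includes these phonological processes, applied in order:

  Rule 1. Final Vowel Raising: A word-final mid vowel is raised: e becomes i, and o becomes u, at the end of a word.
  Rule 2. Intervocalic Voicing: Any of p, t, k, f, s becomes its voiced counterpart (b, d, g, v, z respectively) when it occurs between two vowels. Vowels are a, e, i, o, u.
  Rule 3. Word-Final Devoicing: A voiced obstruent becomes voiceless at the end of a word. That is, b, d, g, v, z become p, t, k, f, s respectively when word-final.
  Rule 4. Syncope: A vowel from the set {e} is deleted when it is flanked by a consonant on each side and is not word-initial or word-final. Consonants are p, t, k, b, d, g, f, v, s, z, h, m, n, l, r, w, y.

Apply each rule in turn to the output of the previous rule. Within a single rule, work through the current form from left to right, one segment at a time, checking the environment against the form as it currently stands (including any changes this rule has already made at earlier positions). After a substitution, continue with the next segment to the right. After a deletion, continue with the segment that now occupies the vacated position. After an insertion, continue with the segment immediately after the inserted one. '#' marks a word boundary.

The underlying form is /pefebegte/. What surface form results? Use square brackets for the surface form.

[pvbgti]

Rule 1 Final Vowel Raising: [pefebegte] → [pefebegti]
Rule 2 Intervocalic Voicing: [pefebegti] → [pevebegti]
Rule 3 Word-Final Devoicing: no change — [pevebegti]
Rule 4 Syncope: [pevebegti] → [pvbgti]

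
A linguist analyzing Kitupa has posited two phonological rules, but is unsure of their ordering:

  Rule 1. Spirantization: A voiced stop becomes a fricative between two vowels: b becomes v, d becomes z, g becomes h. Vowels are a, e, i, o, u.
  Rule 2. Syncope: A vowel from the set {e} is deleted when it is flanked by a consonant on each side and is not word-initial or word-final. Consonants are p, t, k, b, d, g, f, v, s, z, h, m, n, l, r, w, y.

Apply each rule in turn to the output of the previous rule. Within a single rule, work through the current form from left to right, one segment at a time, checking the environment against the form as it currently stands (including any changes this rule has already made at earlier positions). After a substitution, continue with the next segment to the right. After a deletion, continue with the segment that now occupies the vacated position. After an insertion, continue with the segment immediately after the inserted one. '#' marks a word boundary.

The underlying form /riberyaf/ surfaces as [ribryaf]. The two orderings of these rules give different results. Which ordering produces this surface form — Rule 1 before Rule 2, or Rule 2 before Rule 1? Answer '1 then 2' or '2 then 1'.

Order 1 then 2:
  1 Spirantization: [riberyaf] → [riveryaf]
  2 Syncope: [riveryaf] → [rivryaf]
  result: [rivryaf]
Order 2 then 1:
  2 Syncope: [riberyaf] → [ribryaf]
  1 Spirantization: no change — [ribryaf]
  result: [ribryaf]

2 then 1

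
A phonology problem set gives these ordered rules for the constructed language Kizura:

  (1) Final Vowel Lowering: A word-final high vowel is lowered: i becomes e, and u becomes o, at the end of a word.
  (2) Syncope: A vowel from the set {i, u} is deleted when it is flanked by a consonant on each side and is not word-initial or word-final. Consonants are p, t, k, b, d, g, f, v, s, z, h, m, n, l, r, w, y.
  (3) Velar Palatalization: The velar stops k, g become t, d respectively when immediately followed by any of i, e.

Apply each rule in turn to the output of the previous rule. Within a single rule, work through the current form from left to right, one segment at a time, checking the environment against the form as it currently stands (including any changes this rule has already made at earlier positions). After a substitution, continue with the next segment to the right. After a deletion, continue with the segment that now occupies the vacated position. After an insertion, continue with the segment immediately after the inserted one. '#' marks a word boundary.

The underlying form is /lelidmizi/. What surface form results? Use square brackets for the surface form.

(1) Final Vowel Lowering: [lelidmizi] → [lelidmize]
(2) Syncope: [lelidmize] → [leldmze]
(3) Velar Palatalization: no change — [leldmze]

[leldmze]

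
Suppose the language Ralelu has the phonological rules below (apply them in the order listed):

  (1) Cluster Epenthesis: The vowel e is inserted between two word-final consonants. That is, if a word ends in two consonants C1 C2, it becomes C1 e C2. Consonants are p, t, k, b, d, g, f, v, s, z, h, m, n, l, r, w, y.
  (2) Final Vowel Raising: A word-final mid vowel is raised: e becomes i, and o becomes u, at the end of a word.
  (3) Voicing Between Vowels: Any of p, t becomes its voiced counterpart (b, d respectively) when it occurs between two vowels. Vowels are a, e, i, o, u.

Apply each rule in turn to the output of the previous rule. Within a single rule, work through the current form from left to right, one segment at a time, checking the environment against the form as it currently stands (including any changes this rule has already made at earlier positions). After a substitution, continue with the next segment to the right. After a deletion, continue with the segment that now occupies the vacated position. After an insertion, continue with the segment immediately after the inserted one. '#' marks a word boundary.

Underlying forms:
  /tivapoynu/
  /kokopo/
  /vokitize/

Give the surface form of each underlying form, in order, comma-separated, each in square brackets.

/tivapoynu/:
  (1) Cluster Epenthesis: no change — [tivapoynu]
  (2) Final Vowel Raising: no change — [tivapoynu]
  (3) Voicing Between Vowels: [tivapoynu] → [tivaboynu]
/kokopo/:
  (1) Cluster Epenthesis: no change — [kokopo]
  (2) Final Vowel Raising: [kokopo] → [kokopu]
  (3) Voicing Between Vowels: [kokopu] → [kokobu]
/vokitize/:
  (1) Cluster Epenthesis: no change — [vokitize]
  (2) Final Vowel Raising: [vokitize] → [vokitizi]
  (3) Voicing Between Vowels: [vokitizi] → [vokidizi]

[tivaboynu], [kokobu], [vokidizi]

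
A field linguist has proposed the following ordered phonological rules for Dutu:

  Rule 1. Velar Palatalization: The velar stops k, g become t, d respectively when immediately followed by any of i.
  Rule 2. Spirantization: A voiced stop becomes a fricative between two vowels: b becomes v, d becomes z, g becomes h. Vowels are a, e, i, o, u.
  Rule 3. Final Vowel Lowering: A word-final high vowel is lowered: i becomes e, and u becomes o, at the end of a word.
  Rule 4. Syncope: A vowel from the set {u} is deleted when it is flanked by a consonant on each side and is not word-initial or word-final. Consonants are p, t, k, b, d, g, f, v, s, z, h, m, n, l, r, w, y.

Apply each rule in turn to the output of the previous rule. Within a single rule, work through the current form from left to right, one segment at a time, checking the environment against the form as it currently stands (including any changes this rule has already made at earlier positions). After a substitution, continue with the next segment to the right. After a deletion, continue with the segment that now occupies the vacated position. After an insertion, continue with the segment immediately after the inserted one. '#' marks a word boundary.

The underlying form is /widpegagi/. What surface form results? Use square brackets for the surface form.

Rule 1 Velar Palatalization: [widpegagi] → [widpegadi]
Rule 2 Spirantization: [widpegadi] → [widpehazi]
Rule 3 Final Vowel Lowering: [widpehazi] → [widpehaze]
Rule 4 Syncope: no change — [widpehaze]

[widpehaze]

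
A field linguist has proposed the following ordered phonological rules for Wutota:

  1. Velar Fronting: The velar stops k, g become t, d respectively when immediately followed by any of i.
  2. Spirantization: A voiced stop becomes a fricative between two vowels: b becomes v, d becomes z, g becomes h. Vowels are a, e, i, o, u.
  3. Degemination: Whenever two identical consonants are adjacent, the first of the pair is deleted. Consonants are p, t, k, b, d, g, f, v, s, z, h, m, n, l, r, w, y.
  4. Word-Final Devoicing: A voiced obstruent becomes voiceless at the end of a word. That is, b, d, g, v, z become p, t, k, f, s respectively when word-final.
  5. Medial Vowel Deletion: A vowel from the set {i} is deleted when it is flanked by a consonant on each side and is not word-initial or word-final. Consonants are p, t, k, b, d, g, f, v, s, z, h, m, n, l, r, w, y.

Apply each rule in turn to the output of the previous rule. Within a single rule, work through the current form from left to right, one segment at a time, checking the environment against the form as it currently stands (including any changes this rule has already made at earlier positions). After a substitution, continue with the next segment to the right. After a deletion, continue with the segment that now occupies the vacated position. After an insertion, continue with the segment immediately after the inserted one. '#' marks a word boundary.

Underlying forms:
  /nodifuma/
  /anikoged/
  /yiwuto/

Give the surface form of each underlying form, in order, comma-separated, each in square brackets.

/nodifuma/:
  1 Velar Fronting: no change — [nodifuma]
  2 Spirantization: [nodifuma] → [nozifuma]
  3 Degemination: no change — [nozifuma]
  4 Word-Final Devoicing: no change — [nozifuma]
  5 Medial Vowel Deletion: [nozifuma] → [nozfuma]
/anikoged/:
  1 Velar Fronting: no change — [anikoged]
  2 Spirantization: [anikoged] → [anikohed]
  3 Degemination: no change — [anikohed]
  4 Word-Final Devoicing: [anikohed] → [anikohet]
  5 Medial Vowel Deletion: [anikohet] → [ankohet]
/yiwuto/:
  1 Velar Fronting: no change — [yiwuto]
  2 Spirantization: no change — [yiwuto]
  3 Degemination: no change — [yiwuto]
  4 Word-Final Devoicing: no change — [yiwuto]
  5 Medial Vowel Deletion: [yiwuto] → [ywuto]

[nozfuma], [ankohet], [ywuto]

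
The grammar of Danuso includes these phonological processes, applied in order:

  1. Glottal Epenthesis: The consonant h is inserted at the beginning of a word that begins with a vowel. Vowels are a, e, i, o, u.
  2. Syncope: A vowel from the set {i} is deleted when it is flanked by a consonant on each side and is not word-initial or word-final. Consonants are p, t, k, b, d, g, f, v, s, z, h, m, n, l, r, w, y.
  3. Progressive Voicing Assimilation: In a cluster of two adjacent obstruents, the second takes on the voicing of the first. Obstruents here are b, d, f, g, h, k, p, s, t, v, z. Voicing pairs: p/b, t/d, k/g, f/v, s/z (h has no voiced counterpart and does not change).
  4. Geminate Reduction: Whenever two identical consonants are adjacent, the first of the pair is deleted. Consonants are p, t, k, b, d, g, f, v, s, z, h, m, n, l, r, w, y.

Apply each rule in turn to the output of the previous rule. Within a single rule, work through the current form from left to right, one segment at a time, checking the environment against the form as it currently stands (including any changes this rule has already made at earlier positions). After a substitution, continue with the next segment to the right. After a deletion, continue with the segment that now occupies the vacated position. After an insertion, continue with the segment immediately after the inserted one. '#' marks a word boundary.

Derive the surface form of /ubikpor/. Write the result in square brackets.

1 Glottal Epenthesis: [ubikpor] → [hubikpor]
2 Syncope: [hubikpor] → [hubkpor]
3 Progressive Voicing Assimilation: [hubkpor] → [hubgbor]
4 Geminate Reduction: no change — [hubgbor]

[hubgbor]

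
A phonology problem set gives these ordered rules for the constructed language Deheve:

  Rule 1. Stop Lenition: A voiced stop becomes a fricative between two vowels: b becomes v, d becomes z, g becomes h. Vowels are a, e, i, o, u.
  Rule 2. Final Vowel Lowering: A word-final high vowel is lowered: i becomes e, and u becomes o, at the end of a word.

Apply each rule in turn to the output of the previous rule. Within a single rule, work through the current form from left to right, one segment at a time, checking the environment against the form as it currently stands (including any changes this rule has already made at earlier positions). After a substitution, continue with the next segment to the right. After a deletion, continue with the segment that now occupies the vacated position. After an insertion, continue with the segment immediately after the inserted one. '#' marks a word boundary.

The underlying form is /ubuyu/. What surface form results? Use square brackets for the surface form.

[uvuyo]

Rule 1 Stop Lenition: [ubuyu] → [uvuyu]
Rule 2 Final Vowel Lowering: [uvuyu] → [uvuyo]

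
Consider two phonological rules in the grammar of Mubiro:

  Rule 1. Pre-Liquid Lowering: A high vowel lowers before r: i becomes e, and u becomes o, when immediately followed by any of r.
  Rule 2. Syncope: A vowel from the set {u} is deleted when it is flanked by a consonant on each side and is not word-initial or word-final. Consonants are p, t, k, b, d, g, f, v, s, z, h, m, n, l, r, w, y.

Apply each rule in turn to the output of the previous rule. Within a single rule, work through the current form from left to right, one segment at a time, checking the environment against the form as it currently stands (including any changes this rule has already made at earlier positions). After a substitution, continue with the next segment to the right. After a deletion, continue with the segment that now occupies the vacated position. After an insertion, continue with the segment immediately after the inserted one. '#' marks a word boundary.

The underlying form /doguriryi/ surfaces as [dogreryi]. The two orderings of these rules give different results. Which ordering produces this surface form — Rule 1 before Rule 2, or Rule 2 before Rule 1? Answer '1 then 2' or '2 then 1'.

Order 1 then 2:
  1 Pre-Liquid Lowering: [doguriryi] → [dogoreryi]
  2 Syncope: no change — [dogoreryi]
  result: [dogoreryi]
Order 2 then 1:
  2 Syncope: [doguriryi] → [dogriryi]
  1 Pre-Liquid Lowering: [dogriryi] → [dogreryi]
  result: [dogreryi]

2 then 1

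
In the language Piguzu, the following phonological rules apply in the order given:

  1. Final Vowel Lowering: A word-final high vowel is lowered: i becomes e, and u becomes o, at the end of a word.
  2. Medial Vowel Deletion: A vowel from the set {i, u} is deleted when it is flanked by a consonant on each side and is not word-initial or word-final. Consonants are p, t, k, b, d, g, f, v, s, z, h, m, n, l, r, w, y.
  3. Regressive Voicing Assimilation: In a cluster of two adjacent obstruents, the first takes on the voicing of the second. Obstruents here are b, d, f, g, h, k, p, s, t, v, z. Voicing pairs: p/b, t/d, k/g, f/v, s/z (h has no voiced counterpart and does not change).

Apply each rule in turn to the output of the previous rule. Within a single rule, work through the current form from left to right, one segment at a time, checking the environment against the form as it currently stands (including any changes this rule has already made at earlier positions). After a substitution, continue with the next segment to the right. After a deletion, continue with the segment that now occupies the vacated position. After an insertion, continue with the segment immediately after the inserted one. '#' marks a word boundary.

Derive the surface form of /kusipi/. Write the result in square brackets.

1 Final Vowel Lowering: [kusipi] → [kusipe]
2 Medial Vowel Deletion: [kusipe] → [kspe]
3 Regressive Voicing Assimilation: no change — [kspe]

[kspe]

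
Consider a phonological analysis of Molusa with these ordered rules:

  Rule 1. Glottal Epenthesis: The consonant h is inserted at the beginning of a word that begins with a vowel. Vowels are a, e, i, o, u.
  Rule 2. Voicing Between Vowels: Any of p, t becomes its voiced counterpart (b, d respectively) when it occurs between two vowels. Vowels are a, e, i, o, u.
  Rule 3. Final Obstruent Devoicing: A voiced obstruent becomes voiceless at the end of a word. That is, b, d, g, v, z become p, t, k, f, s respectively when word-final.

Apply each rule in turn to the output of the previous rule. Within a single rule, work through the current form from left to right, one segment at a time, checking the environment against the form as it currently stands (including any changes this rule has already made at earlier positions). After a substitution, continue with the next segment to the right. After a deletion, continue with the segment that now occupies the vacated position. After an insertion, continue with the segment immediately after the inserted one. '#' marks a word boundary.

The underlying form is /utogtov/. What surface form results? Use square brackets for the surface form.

Rule 1 Glottal Epenthesis: [utogtov] → [hutogtov]
Rule 2 Voicing Between Vowels: [hutogtov] → [hudogtov]
Rule 3 Final Obstruent Devoicing: [hudogtov] → [hudogtof]

[hudogtof]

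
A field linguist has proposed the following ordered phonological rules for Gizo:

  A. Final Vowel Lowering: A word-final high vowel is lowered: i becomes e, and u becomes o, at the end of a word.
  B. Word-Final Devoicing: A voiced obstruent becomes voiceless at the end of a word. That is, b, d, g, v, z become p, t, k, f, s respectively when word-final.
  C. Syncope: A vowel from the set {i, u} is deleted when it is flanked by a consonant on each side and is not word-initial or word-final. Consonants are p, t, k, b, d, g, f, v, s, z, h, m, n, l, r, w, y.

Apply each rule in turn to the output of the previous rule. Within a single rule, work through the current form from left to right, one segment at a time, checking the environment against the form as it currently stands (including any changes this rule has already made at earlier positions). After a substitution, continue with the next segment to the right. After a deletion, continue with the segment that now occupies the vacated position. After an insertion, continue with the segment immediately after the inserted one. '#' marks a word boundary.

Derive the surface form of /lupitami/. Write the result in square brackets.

A Final Vowel Lowering: [lupitami] → [lupitame]
B Word-Final Devoicing: no change — [lupitame]
C Syncope: [lupitame] → [lptame]

[lptame]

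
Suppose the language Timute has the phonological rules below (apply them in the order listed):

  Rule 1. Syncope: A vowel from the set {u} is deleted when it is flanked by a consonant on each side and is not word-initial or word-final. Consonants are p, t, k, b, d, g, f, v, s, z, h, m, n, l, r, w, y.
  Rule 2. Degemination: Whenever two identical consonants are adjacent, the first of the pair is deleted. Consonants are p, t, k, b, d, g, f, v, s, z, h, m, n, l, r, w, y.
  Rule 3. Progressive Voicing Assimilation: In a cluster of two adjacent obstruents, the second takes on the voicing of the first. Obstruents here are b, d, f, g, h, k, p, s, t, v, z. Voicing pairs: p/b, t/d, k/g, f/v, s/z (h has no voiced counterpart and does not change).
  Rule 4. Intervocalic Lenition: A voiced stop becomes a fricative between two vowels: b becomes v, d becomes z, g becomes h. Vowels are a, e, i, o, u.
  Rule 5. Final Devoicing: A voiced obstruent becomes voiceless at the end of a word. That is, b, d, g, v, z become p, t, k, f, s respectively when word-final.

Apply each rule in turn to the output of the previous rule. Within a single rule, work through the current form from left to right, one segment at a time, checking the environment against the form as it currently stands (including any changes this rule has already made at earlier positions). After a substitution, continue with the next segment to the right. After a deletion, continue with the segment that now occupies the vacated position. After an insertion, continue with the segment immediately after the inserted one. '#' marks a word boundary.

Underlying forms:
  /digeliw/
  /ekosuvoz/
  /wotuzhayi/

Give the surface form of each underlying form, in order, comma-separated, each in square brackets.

/digeliw/:
  Rule 1 Syncope: no change — [digeliw]
  Rule 2 Degemination: no change — [digeliw]
  Rule 3 Progressive Voicing Assimilation: no change — [digeliw]
  Rule 4 Intervocalic Lenition: [digeliw] → [diheliw]
  Rule 5 Final Devoicing: no change — [diheliw]
/ekosuvoz/:
  Rule 1 Syncope: [ekosuvoz] → [ekosvoz]
  Rule 2 Degemination: no change — [ekosvoz]
  Rule 3 Progressive Voicing Assimilation: [ekosvoz] → [ekosfoz]
  Rule 4 Intervocalic Lenition: no change — [ekosfoz]
  Rule 5 Final Devoicing: [ekosfoz] → [ekosfos]
/wotuzhayi/:
  Rule 1 Syncope: [wotuzhayi] → [wotzhayi]
  Rule 2 Degemination: no change — [wotzhayi]
  Rule 3 Progressive Voicing Assimilation: [wotzhayi] → [wotshayi]
  Rule 4 Intervocalic Lenition: no change — [wotshayi]
  Rule 5 Final Devoicing: no change — [wotshayi]

[diheliw], [ekosfos], [wotshayi]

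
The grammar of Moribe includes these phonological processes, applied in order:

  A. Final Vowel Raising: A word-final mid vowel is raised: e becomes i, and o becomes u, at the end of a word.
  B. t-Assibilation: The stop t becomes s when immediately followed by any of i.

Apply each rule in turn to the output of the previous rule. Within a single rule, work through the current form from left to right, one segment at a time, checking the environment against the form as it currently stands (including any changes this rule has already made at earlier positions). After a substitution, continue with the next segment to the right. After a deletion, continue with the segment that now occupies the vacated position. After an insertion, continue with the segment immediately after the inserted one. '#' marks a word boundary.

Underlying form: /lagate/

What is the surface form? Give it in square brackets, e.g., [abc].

[lagasi]

A Final Vowel Raising: [lagate] → [lagati]
B t-Assibilation: [lagati] → [lagasi]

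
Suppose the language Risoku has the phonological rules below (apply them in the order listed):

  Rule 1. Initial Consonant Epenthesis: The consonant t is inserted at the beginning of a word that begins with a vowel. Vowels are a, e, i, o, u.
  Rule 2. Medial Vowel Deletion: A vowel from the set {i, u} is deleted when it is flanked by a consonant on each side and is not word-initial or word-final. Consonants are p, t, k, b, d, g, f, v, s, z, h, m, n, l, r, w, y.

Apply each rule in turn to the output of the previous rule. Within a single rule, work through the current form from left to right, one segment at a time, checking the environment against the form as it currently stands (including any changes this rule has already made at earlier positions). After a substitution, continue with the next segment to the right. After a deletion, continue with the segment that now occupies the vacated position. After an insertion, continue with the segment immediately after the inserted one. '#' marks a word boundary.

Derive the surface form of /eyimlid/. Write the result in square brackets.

[teymld]

Rule 1 Initial Consonant Epenthesis: [eyimlid] → [teyimlid]
Rule 2 Medial Vowel Deletion: [teyimlid] → [teymld]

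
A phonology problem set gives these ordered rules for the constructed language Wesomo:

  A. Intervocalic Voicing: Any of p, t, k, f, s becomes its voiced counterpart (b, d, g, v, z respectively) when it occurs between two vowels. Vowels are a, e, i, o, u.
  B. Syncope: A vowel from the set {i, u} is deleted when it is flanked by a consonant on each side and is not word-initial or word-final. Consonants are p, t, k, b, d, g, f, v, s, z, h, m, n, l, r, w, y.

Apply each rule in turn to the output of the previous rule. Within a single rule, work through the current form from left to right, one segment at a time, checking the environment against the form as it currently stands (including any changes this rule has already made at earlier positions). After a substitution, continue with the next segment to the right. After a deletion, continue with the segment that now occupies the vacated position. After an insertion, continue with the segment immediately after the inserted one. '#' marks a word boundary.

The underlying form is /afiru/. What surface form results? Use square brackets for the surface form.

[avru]

A Intervocalic Voicing: [afiru] → [aviru]
B Syncope: [aviru] → [avru]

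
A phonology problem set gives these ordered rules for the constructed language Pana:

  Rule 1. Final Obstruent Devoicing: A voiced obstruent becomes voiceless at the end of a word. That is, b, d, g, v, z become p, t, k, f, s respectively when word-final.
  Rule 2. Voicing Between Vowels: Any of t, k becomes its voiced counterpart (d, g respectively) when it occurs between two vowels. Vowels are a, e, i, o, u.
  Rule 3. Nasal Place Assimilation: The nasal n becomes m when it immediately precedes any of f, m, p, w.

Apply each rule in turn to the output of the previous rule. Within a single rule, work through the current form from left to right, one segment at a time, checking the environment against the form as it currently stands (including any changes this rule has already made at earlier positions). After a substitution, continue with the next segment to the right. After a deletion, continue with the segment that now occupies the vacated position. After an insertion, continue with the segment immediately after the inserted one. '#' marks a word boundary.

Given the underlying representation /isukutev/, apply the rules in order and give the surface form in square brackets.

[isugudef]

Rule 1 Final Obstruent Devoicing: [isukutev] → [isukutef]
Rule 2 Voicing Between Vowels: [isukutef] → [isugudef]
Rule 3 Nasal Place Assimilation: no change — [isugudef]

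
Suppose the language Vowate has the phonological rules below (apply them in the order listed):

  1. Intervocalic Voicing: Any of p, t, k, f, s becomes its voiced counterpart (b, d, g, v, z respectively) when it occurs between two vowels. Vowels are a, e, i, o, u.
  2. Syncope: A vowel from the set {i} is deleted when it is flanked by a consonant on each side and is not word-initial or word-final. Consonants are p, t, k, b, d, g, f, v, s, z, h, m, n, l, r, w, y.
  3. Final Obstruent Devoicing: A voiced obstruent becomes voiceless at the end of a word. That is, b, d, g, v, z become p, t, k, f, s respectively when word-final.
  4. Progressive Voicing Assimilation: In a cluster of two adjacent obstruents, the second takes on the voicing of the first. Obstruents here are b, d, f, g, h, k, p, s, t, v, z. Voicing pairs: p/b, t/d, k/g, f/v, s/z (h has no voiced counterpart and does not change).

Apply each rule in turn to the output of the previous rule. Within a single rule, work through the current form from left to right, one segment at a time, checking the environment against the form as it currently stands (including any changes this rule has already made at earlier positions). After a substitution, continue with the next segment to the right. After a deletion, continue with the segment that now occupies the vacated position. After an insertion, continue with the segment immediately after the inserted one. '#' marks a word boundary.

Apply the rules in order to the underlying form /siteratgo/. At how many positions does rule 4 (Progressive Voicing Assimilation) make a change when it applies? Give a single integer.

1 Intervocalic Voicing: [siteratgo] → [sideratgo]
2 Syncope: [sideratgo] → [sderatgo]
3 Final Obstruent Devoicing: no change — [sderatgo]
4 Progressive Voicing Assimilation: [sderatgo] → [steratko]
Rule 4 changed 2 position(s).

2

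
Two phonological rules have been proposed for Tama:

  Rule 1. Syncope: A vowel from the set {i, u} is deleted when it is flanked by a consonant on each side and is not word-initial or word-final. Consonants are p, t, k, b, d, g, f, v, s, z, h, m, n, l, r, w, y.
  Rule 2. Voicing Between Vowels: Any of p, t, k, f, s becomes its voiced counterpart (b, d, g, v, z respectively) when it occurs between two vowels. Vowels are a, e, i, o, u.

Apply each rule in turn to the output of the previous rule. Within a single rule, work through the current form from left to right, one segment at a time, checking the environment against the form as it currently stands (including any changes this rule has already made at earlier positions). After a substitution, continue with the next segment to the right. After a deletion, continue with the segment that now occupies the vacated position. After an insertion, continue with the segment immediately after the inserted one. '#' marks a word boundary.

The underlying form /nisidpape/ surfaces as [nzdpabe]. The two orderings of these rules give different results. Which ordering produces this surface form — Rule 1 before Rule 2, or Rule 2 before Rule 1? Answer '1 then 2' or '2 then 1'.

Order 1 then 2:
  1 Syncope: [nisidpape] → [nsdpape]
  2 Voicing Between Vowels: [nsdpape] → [nsdpabe]
  result: [nsdpabe]
Order 2 then 1:
  2 Voicing Between Vowels: [nisidpape] → [nizidpabe]
  1 Syncope: [nizidpabe] → [nzdpabe]
  result: [nzdpabe]

2 then 1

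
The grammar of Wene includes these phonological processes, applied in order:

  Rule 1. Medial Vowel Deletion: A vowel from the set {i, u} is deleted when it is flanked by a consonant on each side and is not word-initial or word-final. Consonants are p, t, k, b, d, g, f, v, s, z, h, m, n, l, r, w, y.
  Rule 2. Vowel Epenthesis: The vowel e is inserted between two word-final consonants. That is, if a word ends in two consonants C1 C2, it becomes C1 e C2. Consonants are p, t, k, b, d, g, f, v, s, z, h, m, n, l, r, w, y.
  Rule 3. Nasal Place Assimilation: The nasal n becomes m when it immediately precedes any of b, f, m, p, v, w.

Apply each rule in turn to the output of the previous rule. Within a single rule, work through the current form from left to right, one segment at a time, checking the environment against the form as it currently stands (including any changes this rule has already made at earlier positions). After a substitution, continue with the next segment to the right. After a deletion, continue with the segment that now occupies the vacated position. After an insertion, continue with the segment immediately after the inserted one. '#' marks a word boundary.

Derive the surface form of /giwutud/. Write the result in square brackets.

Rule 1 Medial Vowel Deletion: [giwutud] → [gwtd]
Rule 2 Vowel Epenthesis: [gwtd] → [gwted]
Rule 3 Nasal Place Assimilation: no change — [gwted]

[gwted]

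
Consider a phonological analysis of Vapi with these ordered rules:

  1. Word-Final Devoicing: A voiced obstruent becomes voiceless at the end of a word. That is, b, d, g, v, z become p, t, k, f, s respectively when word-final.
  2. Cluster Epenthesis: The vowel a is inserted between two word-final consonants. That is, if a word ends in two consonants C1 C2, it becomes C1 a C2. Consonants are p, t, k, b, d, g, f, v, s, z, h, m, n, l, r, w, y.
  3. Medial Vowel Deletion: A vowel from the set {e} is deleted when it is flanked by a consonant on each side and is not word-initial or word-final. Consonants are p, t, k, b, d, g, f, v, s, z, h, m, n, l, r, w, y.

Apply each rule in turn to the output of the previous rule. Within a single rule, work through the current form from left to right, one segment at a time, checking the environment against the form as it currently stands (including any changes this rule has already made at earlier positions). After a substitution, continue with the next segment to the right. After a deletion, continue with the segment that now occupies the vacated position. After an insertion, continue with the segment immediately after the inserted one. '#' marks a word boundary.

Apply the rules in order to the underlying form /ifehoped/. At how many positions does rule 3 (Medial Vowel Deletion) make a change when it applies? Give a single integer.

2

1 Word-Final Devoicing: [ifehoped] → [ifehopet]
2 Cluster Epenthesis: no change — [ifehopet]
3 Medial Vowel Deletion: [ifehopet] → [ifhopt]
Rule 3 changed 2 position(s).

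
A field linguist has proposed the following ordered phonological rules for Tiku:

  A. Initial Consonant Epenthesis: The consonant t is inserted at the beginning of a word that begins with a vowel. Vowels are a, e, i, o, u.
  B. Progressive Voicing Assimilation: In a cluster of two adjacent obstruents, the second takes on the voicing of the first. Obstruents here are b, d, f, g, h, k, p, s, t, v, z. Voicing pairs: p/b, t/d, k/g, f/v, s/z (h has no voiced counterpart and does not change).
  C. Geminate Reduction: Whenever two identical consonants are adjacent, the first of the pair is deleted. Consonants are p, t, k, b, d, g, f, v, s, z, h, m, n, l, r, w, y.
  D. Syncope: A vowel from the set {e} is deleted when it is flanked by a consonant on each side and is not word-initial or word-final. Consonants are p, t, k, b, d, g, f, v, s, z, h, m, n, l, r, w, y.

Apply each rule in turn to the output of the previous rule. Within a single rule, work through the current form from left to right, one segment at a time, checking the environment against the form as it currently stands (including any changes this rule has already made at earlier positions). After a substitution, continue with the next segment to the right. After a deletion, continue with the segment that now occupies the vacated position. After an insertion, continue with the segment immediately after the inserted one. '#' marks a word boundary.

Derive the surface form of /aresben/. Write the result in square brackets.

[tarspn]

A Initial Consonant Epenthesis: [aresben] → [taresben]
B Progressive Voicing Assimilation: [taresben] → [tarespen]
C Geminate Reduction: no change — [tarespen]
D Syncope: [tarespen] → [tarspn]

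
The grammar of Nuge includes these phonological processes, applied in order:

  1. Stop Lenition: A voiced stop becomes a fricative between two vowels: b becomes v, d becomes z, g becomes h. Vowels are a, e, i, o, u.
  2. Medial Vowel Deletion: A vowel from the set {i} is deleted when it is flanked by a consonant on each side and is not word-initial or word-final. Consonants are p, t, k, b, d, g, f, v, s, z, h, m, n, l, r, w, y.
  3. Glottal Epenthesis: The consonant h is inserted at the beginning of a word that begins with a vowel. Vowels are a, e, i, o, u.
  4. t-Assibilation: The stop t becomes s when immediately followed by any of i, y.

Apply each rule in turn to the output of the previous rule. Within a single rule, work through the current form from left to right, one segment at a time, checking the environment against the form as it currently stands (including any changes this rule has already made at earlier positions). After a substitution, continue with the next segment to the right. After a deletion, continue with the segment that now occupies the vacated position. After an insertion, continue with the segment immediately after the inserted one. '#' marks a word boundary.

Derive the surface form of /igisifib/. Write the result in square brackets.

[hihsfb]

1 Stop Lenition: [igisifib] → [ihisifib]
2 Medial Vowel Deletion: [ihisifib] → [ihsfb]
3 Glottal Epenthesis: [ihsfb] → [hihsfb]
4 t-Assibilation: no change — [hihsfb]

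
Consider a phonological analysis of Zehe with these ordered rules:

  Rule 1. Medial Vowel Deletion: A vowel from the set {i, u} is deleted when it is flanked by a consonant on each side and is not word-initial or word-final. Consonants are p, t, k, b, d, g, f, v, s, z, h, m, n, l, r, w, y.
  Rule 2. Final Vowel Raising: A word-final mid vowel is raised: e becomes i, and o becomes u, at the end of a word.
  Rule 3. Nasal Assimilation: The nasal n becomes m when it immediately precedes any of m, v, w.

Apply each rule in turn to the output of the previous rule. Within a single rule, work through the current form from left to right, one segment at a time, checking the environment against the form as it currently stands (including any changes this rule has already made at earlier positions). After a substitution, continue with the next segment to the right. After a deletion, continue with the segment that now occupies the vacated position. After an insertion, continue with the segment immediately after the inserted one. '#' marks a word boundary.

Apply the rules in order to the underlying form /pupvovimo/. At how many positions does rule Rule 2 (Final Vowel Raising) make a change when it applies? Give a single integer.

1

Rule 1 Medial Vowel Deletion: [pupvovimo] → [ppvovmo]
Rule 2 Final Vowel Raising: [ppvovmo] → [ppvovmu]
Rule 3 Nasal Assimilation: no change — [ppvovmu]
Rule Rule 2 changed 1 position(s).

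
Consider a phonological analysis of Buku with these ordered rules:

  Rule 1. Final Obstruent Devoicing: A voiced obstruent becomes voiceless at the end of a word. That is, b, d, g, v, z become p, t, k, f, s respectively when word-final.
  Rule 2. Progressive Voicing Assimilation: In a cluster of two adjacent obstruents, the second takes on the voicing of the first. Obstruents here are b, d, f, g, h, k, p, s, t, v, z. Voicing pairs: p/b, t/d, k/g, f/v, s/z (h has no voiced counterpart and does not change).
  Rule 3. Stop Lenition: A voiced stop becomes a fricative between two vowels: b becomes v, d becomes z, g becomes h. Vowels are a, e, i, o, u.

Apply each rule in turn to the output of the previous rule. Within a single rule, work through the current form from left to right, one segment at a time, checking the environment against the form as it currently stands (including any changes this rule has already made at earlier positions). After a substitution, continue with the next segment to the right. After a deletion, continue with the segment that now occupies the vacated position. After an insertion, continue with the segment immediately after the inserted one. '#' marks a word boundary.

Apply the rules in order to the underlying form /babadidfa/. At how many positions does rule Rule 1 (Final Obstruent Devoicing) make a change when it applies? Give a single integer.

Rule 1 Final Obstruent Devoicing: no change — [babadidfa]
Rule 2 Progressive Voicing Assimilation: [babadidfa] → [babadidva]
Rule 3 Stop Lenition: [babadidva] → [bavazidva]
Rule Rule 1 changed 0 position(s).

0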